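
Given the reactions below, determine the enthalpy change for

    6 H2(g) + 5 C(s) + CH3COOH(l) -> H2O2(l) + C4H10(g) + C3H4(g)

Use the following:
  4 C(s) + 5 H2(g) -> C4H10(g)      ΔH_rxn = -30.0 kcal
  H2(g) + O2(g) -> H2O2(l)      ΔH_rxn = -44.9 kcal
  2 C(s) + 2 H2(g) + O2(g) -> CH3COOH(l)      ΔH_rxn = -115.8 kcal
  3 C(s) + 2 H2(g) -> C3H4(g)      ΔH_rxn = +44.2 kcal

equation 1 as written (C4H10(g) already on the product side): -30.0 kcal
equation 2 as written (H2O2(l) already on the product side): -44.9 kcal
equation 3 reversed (CH3COOH(l) must end up as a reactant): +115.8 kcal
equation 4 as written (C3H4(g) already on the product side): +44.2 kcal
Combining the equations, ΔH_rxn = (1)·(-30.0) + (1)·(-44.9) + (-1)·(-115.8) + (1)·(+44.2) = 85.1 kcal

ΔH_rxn = 85.1 kcal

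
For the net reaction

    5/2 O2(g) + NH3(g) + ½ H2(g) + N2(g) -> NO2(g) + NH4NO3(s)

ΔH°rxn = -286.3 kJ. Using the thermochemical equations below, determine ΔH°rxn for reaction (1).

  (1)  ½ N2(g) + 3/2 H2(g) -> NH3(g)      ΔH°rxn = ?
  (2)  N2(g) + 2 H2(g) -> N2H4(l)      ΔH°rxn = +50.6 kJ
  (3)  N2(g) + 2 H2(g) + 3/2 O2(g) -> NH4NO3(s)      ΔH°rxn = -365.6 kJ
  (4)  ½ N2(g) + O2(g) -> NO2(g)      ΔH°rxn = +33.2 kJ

(1) reversed (NH3(g) must end up as a reactant): contributes −x
(2): not needed (N2H4(l) appears nowhere else).
(3) as written (NH4NO3(s) already on the product side): -365.6 kJ
(4) as written (NO2(g) already on the product side): +33.2 kJ
-286.3 = (-365.6) + (+33.2) − x
x = (-286.3 − (-332.4)) / (-1) = -46.1 kJ

ΔH°rxn = -46.1 kJ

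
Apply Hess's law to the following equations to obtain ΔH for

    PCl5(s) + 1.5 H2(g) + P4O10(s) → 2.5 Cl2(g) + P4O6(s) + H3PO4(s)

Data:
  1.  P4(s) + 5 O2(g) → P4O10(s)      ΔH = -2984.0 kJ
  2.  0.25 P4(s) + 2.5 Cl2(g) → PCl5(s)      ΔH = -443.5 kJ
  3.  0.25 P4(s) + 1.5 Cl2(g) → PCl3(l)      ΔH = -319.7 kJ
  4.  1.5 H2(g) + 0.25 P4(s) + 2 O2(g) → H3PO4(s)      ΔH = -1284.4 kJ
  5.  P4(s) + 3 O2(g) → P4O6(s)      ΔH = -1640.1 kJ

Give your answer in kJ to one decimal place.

ΔH = 503.0 kJ

eq. 1 reversed: +2984.0 kJ
eq. 2 reversed: +443.5 kJ
eq. 3: not needed.
eq. 4 as written: -1284.4 kJ
eq. 5 as written: -1640.1 kJ
ΔH = (+2984.0) + (+443.5) + (-1284.4) + (-1640.1) = 503.0 kJ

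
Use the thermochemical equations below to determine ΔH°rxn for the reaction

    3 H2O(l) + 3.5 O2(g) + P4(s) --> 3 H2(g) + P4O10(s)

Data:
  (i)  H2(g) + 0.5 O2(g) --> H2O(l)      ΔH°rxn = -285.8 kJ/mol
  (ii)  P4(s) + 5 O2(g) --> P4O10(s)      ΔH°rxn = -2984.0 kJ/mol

(i) reversed and × 3 (H2O(l) must end up as a reactant; ×3 to match 3 H2O(l) in the target): (-3)·(-285.8) = +857.4 kJ/mol
(ii) as written (P4O10(s) already on the product side): -2984.0 kJ/mol
Summing the manipulated equations, ΔH°rxn = (+857.4) + (-2984.0) = -2126.6 kJ/mol

ΔH°rxn = -2126.6 kJ/mol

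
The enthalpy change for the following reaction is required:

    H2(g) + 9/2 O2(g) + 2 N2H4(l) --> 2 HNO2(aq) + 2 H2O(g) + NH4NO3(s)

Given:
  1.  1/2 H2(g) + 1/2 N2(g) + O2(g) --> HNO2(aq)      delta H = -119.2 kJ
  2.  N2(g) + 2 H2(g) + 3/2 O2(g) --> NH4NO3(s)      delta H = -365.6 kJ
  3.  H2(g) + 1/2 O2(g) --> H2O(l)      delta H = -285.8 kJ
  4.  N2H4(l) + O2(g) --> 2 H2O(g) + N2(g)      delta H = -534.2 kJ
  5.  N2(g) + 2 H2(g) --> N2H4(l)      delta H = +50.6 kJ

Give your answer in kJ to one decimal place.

eq. 1 × 2: (2)·(-119.2) = -238.4 kJ
eq. 2 as written: -365.6 kJ
eq. 3: not needed.
eq. 4 as written: -534.2 kJ
eq. 5 reversed: -50.6 kJ
delta H = (-238.4) + (-365.6) + (-534.2) + (-50.6) = -1188.8 kJ

delta H = -1188.8 kJ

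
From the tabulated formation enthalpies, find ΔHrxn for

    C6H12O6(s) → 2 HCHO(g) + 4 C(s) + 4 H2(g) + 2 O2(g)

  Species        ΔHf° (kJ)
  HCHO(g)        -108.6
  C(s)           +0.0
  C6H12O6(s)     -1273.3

ΔHrxn = 1056.1 kJ

Products: 2·(-108.6) + 4·(+0.0) + 4·(+0.0) + 2·(+0.0) = -217.2
Reactants: 1·(-1273.3) = -1273.3
ΔHrxn = (-217.2) − (-1273.3) = 1056.1 kJ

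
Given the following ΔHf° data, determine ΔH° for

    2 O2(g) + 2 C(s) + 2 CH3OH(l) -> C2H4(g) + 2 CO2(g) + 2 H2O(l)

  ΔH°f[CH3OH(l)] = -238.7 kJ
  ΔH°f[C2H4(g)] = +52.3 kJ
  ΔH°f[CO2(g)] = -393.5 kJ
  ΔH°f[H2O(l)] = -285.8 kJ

Products: 1·(+52.3) + 2·(-393.5) + 2·(-285.8) = -1306.3
Reactants: 2·(+0.0) + 2·(+0.0) + 2·(-238.7) = -477.4
ΔH° = (-1306.3) − (-477.4) = -828.9 kJ

ΔH° = -828.9 kJ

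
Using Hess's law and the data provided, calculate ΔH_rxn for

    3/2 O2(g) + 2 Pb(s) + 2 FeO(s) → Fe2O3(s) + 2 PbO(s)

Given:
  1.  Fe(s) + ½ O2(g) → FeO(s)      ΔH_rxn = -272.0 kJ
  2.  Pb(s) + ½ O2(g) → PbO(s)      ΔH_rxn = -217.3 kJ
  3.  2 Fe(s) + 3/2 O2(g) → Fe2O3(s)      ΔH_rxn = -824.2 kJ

ΔH_rxn = -714.8 kJ

eq. 1 reversed and × 2: (-2)·(-272.0) = +544.0 kJ
eq. 2 × 2: (2)·(-217.3) = -434.6 kJ
eq. 3 as written: -824.2 kJ
ΔH_rxn = (+544.0) + (-434.6) + (-824.2) = -714.8 kJ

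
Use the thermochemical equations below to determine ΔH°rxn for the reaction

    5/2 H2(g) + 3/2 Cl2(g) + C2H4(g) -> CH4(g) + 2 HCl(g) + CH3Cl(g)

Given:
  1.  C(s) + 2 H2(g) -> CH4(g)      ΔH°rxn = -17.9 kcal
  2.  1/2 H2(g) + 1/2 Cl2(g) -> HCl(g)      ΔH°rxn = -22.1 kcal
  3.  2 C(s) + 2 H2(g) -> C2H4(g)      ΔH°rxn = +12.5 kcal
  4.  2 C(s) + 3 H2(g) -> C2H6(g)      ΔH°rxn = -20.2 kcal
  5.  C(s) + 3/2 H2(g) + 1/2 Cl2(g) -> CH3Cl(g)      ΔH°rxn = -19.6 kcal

eq. 1 as written: -17.9 kcal
eq. 2 × 2: (2)·(-22.1) = -44.2 kcal
eq. 3 reversed: -12.5 kcal
eq. 4: not needed.
eq. 5 as written: -19.6 kcal
Combining the equations, ΔH°rxn = (-17.9) + (-44.2) + (-12.5) + (-19.6) = -94.2 kcal

ΔH°rxn = -94.2 kcal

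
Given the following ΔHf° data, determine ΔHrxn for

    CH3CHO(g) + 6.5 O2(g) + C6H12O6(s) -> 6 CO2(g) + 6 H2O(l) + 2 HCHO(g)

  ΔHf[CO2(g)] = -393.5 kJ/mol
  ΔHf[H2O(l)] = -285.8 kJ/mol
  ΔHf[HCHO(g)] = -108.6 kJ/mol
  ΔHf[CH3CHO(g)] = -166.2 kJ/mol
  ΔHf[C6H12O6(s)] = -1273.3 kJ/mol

Products: 6·(-393.5) + 6·(-285.8) + 2·(-108.6) = -4293.0
Reactants: 1·(-166.2) + 13/2·(+0.0) + 1·(-1273.3) = -1439.5
ΔHrxn = (-4293.0) − (-1439.5) = -2853.5 kJ/mol

ΔHrxn = -2853.5 kJ/mol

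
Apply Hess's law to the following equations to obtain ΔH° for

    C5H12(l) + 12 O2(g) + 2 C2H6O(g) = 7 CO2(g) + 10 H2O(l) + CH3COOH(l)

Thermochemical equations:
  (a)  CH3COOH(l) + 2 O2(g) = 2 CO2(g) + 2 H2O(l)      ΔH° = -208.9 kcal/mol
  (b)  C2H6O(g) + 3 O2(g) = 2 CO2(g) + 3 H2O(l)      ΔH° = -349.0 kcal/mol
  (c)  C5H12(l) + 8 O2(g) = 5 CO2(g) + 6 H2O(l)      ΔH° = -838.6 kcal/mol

(a) reversed (CH3COOH(l) must end up as a product): +208.9 kcal/mol
(b) × 2 (scale by 2 for the 2 C2H6O(g)): (2)·(-349.0) = -698.0 kcal/mol
(c) as written (C5H12(l) already on the reactant side): -838.6 kcal/mol
ΔH° = (+208.9) + (-698.0) + (-838.6) = -1327.7 kcal/mol

ΔH° = -1327.7 kcal/mol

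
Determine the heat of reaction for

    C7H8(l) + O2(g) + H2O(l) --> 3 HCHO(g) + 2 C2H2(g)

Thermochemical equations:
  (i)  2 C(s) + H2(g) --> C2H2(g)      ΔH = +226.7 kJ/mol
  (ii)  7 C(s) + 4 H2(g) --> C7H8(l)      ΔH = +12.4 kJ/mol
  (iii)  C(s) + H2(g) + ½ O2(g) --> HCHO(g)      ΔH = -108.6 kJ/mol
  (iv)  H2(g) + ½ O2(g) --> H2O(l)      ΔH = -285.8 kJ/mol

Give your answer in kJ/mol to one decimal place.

(i) × 2: (2)·(+226.7) = +453.4 kJ/mol
(ii) reversed: -12.4 kJ/mol
(iii) × 3: (3)·(-108.6) = -325.8 kJ/mol
(iv) reversed: +285.8 kJ/mol
ΔH = (2)·(+226.7) + (-1)·(+12.4) + (3)·(-108.6) + (-1)·(-285.8) = 401.0 kJ/mol

ΔH = 401.0 kJ/mol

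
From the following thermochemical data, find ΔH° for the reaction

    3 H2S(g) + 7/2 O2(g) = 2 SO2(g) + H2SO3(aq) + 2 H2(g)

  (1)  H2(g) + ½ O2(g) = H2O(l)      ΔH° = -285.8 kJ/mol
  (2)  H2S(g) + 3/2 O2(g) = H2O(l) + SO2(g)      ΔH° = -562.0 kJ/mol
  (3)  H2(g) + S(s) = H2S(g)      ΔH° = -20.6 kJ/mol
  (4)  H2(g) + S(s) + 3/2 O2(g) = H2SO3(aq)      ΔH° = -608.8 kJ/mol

ΔH° = -1140.6 kJ/mol

(1) reversed and × 2: (-2)·(-285.8) = +571.6 kJ/mol
(2) × 2 (×2 to match 2 SO2(g) in the target): (2)·(-562.0) = -1124.0 kJ/mol
(3) reversed: +20.6 kJ/mol
(4) as written (H2SO3(aq) already on the product side): -608.8 kJ/mol
Summing the manipulated equations, ΔH° = (+571.6) + (-1124.0) + (+20.6) + (-608.8) = -1140.6 kJ/mol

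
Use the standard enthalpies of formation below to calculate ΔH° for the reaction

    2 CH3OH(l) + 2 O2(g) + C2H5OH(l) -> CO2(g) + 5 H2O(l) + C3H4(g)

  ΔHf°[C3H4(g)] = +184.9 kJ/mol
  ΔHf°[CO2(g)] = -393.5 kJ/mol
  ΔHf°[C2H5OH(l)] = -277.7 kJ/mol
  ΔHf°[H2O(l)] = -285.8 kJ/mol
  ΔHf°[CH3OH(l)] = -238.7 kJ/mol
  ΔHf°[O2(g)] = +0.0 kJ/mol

ΔH° = -882.5 kJ/mol

ΔH°rxn = Σ nΔHf°(products) − Σ nΔHf°(reactants).
Products: 1·(-393.5) + 5·(-285.8) + 1·(+184.9) = -1637.6
Reactants: 2·(-238.7) + 2·(+0.0) + 1·(-277.7) = -755.1
ΔH° = (-1637.6) − (-755.1) = -882.5 kJ/mol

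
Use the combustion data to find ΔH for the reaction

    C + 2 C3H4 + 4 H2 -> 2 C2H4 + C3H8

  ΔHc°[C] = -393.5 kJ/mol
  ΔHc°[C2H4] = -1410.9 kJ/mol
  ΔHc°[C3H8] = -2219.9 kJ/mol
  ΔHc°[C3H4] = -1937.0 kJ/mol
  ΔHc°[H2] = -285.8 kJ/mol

With combustion enthalpies, reactants minus products:
= [1·(-393.5) + 2·(-1937.0) + 4·(-285.8)] − [2·(-1410.9) + 1·(-2219.9)]
= -369.0 kJ/mol

ΔH = -369.0 kJ/mol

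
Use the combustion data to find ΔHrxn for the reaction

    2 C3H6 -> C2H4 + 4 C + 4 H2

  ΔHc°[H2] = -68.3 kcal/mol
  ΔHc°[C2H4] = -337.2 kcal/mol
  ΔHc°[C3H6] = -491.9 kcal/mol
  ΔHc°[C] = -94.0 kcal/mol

With combustion enthalpies, reactants minus products:
= [2·(-491.9)] − [1·(-337.2) + 4·(-94.0) + 4·(-68.3)]
= 2.6 kcal/mol

ΔHrxn = 2.6 kcal/mol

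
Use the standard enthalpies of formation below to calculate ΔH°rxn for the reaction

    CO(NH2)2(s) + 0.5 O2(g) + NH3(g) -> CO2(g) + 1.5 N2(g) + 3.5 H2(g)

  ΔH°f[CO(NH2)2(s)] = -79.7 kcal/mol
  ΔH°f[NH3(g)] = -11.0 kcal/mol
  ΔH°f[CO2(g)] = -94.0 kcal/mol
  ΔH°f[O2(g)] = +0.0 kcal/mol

Products: 1·(-94.0) + 3/2·(+0.0) + 7/2·(+0.0) = -94.0
Reactants: 1·(-79.7) + 1/2·(+0.0) + 1·(-11.0) = -90.7
ΔH°rxn = (-94.0) − (-90.7) = -3.3 kcal/mol

ΔH°rxn = -3.3 kcal/mol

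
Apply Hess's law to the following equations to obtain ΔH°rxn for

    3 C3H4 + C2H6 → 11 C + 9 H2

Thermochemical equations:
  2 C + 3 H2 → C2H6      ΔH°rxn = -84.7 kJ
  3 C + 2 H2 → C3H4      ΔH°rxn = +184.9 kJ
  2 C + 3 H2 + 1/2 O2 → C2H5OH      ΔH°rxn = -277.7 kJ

ΔH°rxn = -470.0 kJ

equation 1 reversed: +84.7 kJ
equation 2 reversed and × 3: (-3)·(+184.9) = -554.7 kJ
equation 3: not needed.
Summing the manipulated equations, ΔH°rxn = (-1)·(-84.7) + (-3)·(+184.9) = -470.0 kJ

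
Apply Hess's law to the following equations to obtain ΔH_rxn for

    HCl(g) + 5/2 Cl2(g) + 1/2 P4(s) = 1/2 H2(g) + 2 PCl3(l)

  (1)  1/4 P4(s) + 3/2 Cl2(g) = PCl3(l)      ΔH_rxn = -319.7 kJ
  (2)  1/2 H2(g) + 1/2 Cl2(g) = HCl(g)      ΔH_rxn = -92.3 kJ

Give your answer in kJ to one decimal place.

ΔH_rxn = -547.1 kJ

(1) × 2: (2)·(-319.7) = -639.4 kJ
(2) reversed: +92.3 kJ
Since enthalpy is a state function, ΔH_rxn = (2)·(-319.7) + (-1)·(-92.3) = -547.1 kJ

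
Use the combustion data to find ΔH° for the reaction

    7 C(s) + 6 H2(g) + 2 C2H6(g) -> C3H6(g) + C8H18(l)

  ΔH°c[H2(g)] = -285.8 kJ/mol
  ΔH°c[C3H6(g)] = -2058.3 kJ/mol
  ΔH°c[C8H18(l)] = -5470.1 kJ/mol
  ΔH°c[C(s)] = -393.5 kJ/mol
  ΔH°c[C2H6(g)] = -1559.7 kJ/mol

Using ΔH = Σ nΔHc°(reactants) − Σ nΔHc°(products):
= [7·(-393.5) + 6·(-285.8) + 2·(-1559.7)] − [1·(-2058.3) + 1·(-5470.1)]
= -60.3 kJ/mol

ΔH° = -60.3 kJ/mol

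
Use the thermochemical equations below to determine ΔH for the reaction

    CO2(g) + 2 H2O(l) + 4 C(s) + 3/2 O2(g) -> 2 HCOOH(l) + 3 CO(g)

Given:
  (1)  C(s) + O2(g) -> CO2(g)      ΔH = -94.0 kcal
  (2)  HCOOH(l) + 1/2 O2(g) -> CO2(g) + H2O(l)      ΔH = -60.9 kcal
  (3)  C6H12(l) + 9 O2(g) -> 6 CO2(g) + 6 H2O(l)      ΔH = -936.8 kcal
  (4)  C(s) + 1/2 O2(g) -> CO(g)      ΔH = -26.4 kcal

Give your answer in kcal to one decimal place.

(1) as written: -94.0 kcal
(2) reversed and × 2 (HCOOH(l) must end up as a product; scale by 2 for the 2 HCOOH(l)): (-2)·(-60.9) = +121.8 kcal
(3): not needed (C6H12(l) appears nowhere else).
(4) × 3 (scale by 3 for the 3 CO(g)): (3)·(-26.4) = -79.2 kcal
ΔH = (-94.0) + (+121.8) + (-79.2) = -51.4 kcal

ΔH = -51.4 kcal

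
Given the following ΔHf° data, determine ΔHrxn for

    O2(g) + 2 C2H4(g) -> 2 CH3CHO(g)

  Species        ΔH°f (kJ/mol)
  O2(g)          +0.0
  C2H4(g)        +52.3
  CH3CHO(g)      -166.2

Products: 2·(-166.2) = -332.4
Reactants: 1·(+0.0) + 2·(+52.3) = +104.6
ΔHrxn = (-332.4) − (+104.6) = -437.0 kJ/mol

ΔHrxn = -437.0 kJ/mol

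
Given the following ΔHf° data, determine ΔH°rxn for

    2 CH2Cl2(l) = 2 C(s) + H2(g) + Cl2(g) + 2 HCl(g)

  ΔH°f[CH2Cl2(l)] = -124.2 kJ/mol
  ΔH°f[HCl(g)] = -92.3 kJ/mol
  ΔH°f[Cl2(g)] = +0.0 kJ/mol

Products: 2·(+0.0) + 1·(+0.0) + 1·(+0.0) + 2·(-92.3) = -184.6
Reactants: 2·(-124.2) = -248.4
ΔH°rxn = (-184.6) − (-248.4) = 63.8 kJ/mol

ΔH°rxn = 63.8 kJ/mol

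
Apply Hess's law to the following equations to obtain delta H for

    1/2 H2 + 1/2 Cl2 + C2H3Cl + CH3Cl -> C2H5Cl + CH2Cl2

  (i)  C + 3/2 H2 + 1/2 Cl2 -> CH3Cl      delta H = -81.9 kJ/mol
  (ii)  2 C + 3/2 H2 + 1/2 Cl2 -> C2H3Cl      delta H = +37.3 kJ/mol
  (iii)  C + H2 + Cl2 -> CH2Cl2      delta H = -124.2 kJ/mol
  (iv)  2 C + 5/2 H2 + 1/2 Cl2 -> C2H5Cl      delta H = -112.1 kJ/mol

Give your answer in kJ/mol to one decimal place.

delta H = -191.7 kJ/mol

(i) reversed: +81.9 kJ/mol
(ii) reversed: -37.3 kJ/mol
(iii) as written: -124.2 kJ/mol
(iv) as written: -112.1 kJ/mol
delta H = (-1)·(-81.9) + (-1)·(+37.3) + (1)·(-124.2) + (1)·(-112.1) = -191.7 kJ/mol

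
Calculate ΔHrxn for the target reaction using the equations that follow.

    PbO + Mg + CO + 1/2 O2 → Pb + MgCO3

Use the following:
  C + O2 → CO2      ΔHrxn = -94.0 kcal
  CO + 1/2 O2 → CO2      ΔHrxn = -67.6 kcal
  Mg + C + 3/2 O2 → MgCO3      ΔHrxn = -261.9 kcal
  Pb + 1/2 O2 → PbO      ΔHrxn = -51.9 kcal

ΔHrxn = -183.6 kcal

equation 1 reversed: +94.0 kcal
equation 2 as written: -67.6 kcal
equation 3 as written: -261.9 kcal
equation 4 reversed: +51.9 kcal
ΔHrxn = (-1)·(-94.0) + (1)·(-67.6) + (1)·(-261.9) + (-1)·(-51.9) = -183.6 kcal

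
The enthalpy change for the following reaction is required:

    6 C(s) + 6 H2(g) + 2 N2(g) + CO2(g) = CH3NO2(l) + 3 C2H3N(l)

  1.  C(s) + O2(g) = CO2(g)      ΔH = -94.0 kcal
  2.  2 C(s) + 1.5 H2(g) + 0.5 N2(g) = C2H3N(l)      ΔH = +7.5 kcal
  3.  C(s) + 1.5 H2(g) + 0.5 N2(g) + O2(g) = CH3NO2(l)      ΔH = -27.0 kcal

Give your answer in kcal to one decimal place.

ΔH = 89.5 kcal

eq. 1 reversed (CO2(g) must end up as a reactant): +94.0 kcal
eq. 2 × 3 (scale by 3 for the 3 C2H3N(l)): (3)·(+7.5) = +22.5 kcal
eq. 3 as written (CH3NO2(l) already on the product side): -27.0 kcal
Summing the manipulated equations, ΔH = (+94.0) + (+22.5) + (-27.0) = 89.5 kcal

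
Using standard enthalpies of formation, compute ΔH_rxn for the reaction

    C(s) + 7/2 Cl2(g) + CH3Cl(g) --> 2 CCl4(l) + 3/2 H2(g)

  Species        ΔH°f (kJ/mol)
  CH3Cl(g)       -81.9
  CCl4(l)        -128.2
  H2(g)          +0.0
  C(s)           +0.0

ΔH°rxn = Σ nΔHf°(products) − Σ nΔHf°(reactants).
Products: 2·(-128.2) + 3/2·(+0.0) = -256.4
Reactants: 1·(+0.0) + 7/2·(+0.0) + 1·(-81.9) = -81.9
ΔH_rxn = (-256.4) − (-81.9) = -174.5 kJ/mol

ΔH_rxn = -174.5 kJ/mol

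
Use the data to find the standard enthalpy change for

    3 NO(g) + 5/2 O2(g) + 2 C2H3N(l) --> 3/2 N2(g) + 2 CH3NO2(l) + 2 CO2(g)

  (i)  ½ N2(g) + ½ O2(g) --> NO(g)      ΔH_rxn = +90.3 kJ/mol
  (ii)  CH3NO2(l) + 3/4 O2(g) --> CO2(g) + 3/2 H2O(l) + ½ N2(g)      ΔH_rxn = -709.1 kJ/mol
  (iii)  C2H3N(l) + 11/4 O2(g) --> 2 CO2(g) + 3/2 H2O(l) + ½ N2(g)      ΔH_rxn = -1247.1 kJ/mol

(i) reversed and × 3 (NO(g) must end up as a reactant; scale by 3 for the 3 NO(g)): (-3)·(+90.3) = -270.9 kJ/mol
(ii) reversed and × 2 (CH3NO2(l) must end up as a product; scale by 2 for the 2 CH3NO2(l)): (-2)·(-709.1) = +1418.2 kJ/mol
(iii) × 2 (scale by 2 for the 2 C2H3N(l)): (2)·(-1247.1) = -2494.2 kJ/mol
Summing the manipulated equations, ΔH_rxn = (-270.9) + (+1418.2) + (-2494.2) = -1346.9 kJ/mol

ΔH_rxn = -1346.9 kJ/mol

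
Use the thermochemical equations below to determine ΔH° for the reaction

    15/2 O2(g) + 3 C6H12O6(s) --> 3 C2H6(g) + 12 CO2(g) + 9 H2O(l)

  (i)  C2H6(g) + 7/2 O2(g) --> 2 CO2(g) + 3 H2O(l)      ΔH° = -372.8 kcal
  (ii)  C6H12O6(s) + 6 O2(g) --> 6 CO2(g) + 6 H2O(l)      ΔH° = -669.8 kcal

ΔH° = -891.0 kcal

(i) reversed and × 3 (reverse to put C2H6(g) on the product side; scale by 3 for the 3 C2H6(g)): (-3)·(-372.8) = +1118.4 kcal
(ii) × 3 (×3 to match 3 C6H12O6(s) in the target): (3)·(-669.8) = -2009.4 kcal
ΔH° = (+1118.4) + (-2009.4) = -891.0 kcal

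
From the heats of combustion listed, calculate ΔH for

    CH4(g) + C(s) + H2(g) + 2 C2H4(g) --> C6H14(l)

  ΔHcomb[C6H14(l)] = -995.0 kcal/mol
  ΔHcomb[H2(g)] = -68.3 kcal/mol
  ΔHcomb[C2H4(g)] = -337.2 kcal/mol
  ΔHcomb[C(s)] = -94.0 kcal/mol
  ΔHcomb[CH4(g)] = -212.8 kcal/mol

ΔH = -54.5 kcal/mol

With combustion enthalpies, reactants minus products:
= [1·(-212.8) + 1·(-94.0) + 1·(-68.3) + 2·(-337.2)] − [1·(-995.0)]
= -54.5 kcal/mol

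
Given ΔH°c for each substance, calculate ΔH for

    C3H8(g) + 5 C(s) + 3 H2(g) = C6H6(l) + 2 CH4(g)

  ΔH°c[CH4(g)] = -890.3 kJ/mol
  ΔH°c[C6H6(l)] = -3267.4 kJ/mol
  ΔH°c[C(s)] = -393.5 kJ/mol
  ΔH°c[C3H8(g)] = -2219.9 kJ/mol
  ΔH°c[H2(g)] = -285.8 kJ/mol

Using ΔH = Σ nΔHc°(reactants) − Σ nΔHc°(products):
= [1·(-2219.9) + 5·(-393.5) + 3·(-285.8)] − [1·(-3267.4) + 2·(-890.3)]
= 3.2 kJ/mol

ΔH = 3.2 kJ/mol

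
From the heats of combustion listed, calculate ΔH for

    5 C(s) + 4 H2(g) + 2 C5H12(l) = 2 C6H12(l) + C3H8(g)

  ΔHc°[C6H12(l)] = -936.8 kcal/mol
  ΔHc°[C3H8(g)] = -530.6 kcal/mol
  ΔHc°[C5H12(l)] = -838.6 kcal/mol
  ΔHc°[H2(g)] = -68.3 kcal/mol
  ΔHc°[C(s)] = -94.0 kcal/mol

ΔH = -16.2 kcal/mol

Using ΔH = Σ nΔHc°(reactants) − Σ nΔHc°(products):
= [5·(-94.0) + 4·(-68.3) + 2·(-838.6)] − [2·(-936.8) + 1·(-530.6)]
= -16.2 kcal/mol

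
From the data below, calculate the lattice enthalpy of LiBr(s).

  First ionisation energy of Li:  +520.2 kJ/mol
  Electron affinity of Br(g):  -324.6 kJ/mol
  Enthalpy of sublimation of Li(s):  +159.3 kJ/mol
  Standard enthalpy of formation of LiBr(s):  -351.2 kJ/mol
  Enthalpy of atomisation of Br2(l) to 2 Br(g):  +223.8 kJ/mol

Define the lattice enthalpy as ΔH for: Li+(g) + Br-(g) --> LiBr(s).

U = -818.0 kJ/mol

ΔHf° = 1·ΔHsub + 1·(ΣIE) + 1/2·D(Br2) + 1·EA + U
-351.2 = 1·(+159.3) + 1·(+520.2) + 1/2·(+223.8) + 1·(-324.6) + U
U = -351.2 − (+466.8) = -818.0 kJ/mol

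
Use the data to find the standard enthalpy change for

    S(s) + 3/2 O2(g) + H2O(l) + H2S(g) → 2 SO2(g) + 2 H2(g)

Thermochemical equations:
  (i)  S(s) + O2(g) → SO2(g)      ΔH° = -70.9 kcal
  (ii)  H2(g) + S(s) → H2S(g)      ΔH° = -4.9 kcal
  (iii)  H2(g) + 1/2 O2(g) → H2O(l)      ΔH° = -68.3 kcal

(i) × 2: (2)·(-70.9) = -141.8 kcal
(ii) reversed: +4.9 kcal
(iii) reversed: +68.3 kcal
Since enthalpy is a state function, ΔH° = (2)·(-70.9) + (-1)·(-4.9) + (-1)·(-68.3) = -68.6 kcal

ΔH° = -68.6 kcal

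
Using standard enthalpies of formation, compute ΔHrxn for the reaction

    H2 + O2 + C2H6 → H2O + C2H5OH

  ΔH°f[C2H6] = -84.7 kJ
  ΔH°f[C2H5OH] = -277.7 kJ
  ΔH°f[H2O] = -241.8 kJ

ΔHrxn = -434.8 kJ

ΔH°rxn = Σ nΔHf°(products) − Σ nΔHf°(reactants).
Products: 1·(-241.8) + 1·(-277.7) = -519.5
Reactants: 1·(+0.0) + 1·(+0.0) + 1·(-84.7) = -84.7
ΔHrxn = (-519.5) − (-84.7) = -434.8 kJ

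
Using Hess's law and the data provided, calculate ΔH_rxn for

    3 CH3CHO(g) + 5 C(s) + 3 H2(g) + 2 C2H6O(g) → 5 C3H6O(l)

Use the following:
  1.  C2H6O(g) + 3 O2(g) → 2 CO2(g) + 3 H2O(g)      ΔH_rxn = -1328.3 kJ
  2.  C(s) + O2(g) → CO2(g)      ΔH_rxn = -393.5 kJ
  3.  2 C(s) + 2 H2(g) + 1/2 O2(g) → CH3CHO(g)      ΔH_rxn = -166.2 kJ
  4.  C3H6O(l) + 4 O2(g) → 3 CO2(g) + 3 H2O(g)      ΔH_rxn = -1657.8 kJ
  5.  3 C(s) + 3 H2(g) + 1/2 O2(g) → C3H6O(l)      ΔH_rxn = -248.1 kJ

eq. 1 × 2 (scale by 2 for the 2 C2H6O(g)): (2)·(-1328.3) = -2656.6 kJ
eq. 2 × 2: (2)·(-393.5) = -787.0 kJ
eq. 3 reversed and × 3 (CH3CHO(g) must end up as a reactant; scale by 3 for the 3 CH3CHO(g)): (-3)·(-166.2) = +498.6 kJ
eq. 4 reversed and × 2: (-2)·(-1657.8) = +3315.6 kJ
eq. 5 × 3: (3)·(-248.1) = -744.3 kJ
ΔH_rxn = (2)·(-1328.3) + (2)·(-393.5) + (-3)·(-166.2) + (-2)·(-1657.8) + (3)·(-248.1) = -373.7 kJ

ΔH_rxn = -373.7 kJ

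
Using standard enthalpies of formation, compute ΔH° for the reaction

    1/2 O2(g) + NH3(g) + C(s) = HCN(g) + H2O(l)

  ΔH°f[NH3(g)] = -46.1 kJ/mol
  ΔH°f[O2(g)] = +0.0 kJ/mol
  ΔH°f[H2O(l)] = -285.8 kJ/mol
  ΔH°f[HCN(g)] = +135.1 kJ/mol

Products: 1·(+135.1) + 1·(-285.8) = -150.7
Reactants: 1/2·(+0.0) + 1·(-46.1) + 1·(+0.0) = -46.1
ΔH° = (-150.7) − (-46.1) = -104.6 kJ/mol

ΔH° = -104.6 kJ/mol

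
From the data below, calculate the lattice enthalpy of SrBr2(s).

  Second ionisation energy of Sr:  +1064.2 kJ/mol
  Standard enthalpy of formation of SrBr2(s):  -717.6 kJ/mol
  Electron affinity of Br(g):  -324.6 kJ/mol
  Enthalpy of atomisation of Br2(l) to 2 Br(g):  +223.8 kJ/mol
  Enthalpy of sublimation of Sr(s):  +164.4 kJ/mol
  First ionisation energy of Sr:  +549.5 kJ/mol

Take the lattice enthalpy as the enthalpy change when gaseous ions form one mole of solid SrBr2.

U = -2070.3 kJ/mol

ΔHf° = 1·ΔHsub + 1·(ΣIE) + 1·D(Br2) + 2·EA + U
-717.6 = 1·(+164.4) + 1·(+1613.7) + 1·(+223.8) + 2·(-324.6) + U
U = -717.6 − (+1352.7) = -2070.3 kJ/mol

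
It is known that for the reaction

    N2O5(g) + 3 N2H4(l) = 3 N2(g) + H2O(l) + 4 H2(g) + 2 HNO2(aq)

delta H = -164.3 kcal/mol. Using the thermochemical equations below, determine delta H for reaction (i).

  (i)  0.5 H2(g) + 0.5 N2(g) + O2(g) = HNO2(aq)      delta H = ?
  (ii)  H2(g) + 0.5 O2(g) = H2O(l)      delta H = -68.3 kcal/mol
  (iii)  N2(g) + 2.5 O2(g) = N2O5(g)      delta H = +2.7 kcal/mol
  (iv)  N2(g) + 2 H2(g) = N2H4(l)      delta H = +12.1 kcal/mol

delta H = -28.5 kcal/mol

(i) × 2: contributes 2·x
(ii) as written: -68.3 kcal/mol
(iii) reversed: -2.7 kcal/mol
(iv) reversed and × 3: (-3)·(+12.1) = -36.3 kcal/mol
-164.3 = (-68.3) + (-2.7) + (-36.3) + 2·x
x = (-164.3 − (-107.3)) / (2) = -28.5 kcal/mol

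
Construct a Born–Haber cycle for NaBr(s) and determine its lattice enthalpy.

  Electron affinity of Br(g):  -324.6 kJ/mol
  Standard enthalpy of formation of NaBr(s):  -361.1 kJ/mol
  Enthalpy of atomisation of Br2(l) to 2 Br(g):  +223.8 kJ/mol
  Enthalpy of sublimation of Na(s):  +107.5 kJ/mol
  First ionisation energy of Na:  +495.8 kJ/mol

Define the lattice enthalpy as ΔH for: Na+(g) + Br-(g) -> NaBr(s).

U = -751.7 kJ/mol

ΔHf° = 1·ΔHsub + 1·(ΣIE) + 1/2·D(Br2) + 1·EA + U
-361.1 = 1·(+107.5) + 1·(+495.8) + 1/2·(+223.8) + 1·(-324.6) + U
U = -361.1 − (+390.6) = -751.7 kJ/mol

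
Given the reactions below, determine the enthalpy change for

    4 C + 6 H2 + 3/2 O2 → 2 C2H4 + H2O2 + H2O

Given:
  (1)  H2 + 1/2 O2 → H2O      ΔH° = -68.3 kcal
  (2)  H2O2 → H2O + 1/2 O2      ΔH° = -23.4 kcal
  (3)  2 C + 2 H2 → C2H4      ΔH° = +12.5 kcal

(1) × 2: (2)·(-68.3) = -136.6 kcal
(2) reversed: +23.4 kcal
(3) × 2: (2)·(+12.5) = +25.0 kcal
Since enthalpy is a state function, ΔH° = (-136.6) + (+23.4) + (+25.0) = -88.2 kcal

ΔH° = -88.2 kcal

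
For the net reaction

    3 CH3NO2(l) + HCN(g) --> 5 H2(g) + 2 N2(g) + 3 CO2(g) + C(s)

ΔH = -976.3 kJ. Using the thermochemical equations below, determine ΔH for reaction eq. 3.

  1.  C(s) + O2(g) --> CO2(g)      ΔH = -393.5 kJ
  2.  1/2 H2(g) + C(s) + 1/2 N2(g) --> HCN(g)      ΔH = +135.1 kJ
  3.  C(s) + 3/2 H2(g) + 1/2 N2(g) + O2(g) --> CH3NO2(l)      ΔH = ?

ΔH = -113.1 kJ

eq. 1 × 3 (scale by 3 for the 3 CO2(g)): (3)·(-393.5) = -1180.5 kJ
eq. 2 reversed (reverse to put HCN(g) on the reactant side): -135.1 kJ
eq. 3 reversed and × 3 (CH3NO2(l) must end up as a reactant; ×3 to match 3 CH3NO2(l) in the target): contributes −3·x
-976.3 = (-1180.5) + (-135.1) − 3·x
x = (-976.3 − (-1315.6)) / (-3) = -113.1 kJ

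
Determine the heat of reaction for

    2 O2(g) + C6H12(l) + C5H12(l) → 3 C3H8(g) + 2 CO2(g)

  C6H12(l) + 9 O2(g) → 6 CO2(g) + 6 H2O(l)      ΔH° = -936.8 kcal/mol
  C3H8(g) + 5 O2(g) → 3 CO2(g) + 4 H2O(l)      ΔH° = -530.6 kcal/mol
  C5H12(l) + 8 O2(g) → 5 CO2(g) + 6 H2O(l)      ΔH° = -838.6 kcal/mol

equation 1 as written: -936.8 kcal/mol
equation 2 reversed and × 3: (-3)·(-530.6) = +1591.8 kcal/mol
equation 3 as written: -838.6 kcal/mol
By Hess's law, ΔH° = (1)·(-936.8) + (-3)·(-530.6) + (1)·(-838.6) = -183.6 kcal/mol

ΔH° = -183.6 kcal/mol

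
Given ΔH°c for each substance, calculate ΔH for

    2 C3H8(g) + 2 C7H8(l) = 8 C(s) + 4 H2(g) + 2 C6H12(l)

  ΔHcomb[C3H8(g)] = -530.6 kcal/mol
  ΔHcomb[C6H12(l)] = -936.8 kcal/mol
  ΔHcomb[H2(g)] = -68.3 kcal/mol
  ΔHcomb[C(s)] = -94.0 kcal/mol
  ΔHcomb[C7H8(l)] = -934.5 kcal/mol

ΔH = -31.4 kcal/mol

Using ΔH = Σ nΔHc°(reactants) − Σ nΔHc°(products):
= [2·(-530.6) + 2·(-934.5)] − [8·(-94.0) + 4·(-68.3) + 2·(-936.8)]
= -31.4 kcal/mol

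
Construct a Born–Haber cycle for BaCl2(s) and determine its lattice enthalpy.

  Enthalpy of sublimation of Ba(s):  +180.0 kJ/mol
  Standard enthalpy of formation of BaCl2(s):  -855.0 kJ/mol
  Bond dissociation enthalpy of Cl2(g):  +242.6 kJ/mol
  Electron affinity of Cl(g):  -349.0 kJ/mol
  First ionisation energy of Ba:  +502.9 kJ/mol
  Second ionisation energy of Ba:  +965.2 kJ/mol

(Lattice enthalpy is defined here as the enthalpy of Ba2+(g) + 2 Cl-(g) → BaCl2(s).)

U = -2047.7 kJ/mol

ΔHf° = 1·ΔHsub + 1·(ΣIE) + 1·D(Cl2) + 2·EA + U
-855.0 = 1·(+180.0) + 1·(+1468.1) + 1·(+242.6) + 2·(-349.0) + U
U = -855.0 − (+1192.7) = -2047.7 kJ/mol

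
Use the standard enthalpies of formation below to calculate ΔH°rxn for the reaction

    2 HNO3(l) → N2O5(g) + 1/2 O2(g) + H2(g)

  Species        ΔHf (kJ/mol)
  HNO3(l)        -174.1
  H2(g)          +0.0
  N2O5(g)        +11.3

ΔH°rxn = 359.5 kJ/mol

ΔH°rxn = Σ nΔHf°(products) − Σ nΔHf°(reactants).
Products: 1·(+11.3) + 1/2·(+0.0) + 1·(+0.0) = +11.3
Reactants: 2·(-174.1) = -348.2
ΔH°rxn = (+11.3) − (-348.2) = 359.5 kJ/mol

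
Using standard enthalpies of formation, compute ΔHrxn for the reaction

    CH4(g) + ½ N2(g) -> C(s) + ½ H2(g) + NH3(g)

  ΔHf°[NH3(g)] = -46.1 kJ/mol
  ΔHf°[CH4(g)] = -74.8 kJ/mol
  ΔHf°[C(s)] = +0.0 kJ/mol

ΔH°rxn = Σ nΔHf°(products) − Σ nΔHf°(reactants).
Products: 1·(+0.0) + 1/2·(+0.0) + 1·(-46.1) = -46.1
Reactants: 1·(-74.8) + 1/2·(+0.0) = -74.8
ΔHrxn = (-46.1) − (-74.8) = 28.7 kJ/mol

ΔHrxn = 28.7 kJ/mol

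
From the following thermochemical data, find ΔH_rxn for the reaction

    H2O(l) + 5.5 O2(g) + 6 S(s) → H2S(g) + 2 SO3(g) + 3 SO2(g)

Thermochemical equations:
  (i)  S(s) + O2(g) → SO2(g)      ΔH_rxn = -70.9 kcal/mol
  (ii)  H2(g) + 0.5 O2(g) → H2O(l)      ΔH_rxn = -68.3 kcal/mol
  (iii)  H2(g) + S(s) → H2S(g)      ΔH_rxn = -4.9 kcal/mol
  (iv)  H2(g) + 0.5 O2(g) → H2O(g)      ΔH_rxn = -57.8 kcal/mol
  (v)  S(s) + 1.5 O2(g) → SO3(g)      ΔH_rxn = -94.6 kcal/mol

ΔH_rxn = -338.5 kcal/mol

(i) × 3: (3)·(-70.9) = -212.7 kcal/mol
(ii) reversed: +68.3 kcal/mol
(iii) as written: -4.9 kcal/mol
(iv): not needed.
(v) × 2: (2)·(-94.6) = -189.2 kcal/mol
Since enthalpy is a state function, ΔH_rxn = (-212.7) + (+68.3) + (-4.9) + (-189.2) = -338.5 kcal/mol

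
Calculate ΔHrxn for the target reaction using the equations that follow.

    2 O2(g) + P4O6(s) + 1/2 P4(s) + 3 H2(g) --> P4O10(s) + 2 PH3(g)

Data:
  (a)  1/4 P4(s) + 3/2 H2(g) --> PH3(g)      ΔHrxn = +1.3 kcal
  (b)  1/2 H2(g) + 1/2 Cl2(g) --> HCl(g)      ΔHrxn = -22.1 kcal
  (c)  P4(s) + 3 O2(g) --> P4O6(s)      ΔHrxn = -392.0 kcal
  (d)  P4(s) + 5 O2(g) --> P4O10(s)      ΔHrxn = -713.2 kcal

(a) × 2 (×2 to match 2 PH3(g) in the target): (2)·(+1.3) = +2.6 kcal
(b): not needed (HCl(g) appears nowhere else).
(c) reversed (reverse to put P4O6(s) on the reactant side): +392.0 kcal
(d) as written (P4O10(s) already on the product side): -713.2 kcal
By Hess's law, ΔHrxn = (2)·(+1.3) + (-1)·(-392.0) + (1)·(-713.2) = -318.6 kcal

ΔHrxn = -318.6 kcal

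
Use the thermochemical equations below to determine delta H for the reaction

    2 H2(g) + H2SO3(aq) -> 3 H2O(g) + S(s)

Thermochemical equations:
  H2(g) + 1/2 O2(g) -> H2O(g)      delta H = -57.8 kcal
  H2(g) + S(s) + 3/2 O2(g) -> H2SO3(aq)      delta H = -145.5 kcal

equation 1 × 3 (×3 to match 3 H2O(g) in the target): (3)·(-57.8) = -173.4 kcal
equation 2 reversed (reverse to put H2SO3(aq) on the reactant side): +145.5 kcal
delta H = (-173.4) + (+145.5) = -27.9 kcal

delta H = -27.9 kcal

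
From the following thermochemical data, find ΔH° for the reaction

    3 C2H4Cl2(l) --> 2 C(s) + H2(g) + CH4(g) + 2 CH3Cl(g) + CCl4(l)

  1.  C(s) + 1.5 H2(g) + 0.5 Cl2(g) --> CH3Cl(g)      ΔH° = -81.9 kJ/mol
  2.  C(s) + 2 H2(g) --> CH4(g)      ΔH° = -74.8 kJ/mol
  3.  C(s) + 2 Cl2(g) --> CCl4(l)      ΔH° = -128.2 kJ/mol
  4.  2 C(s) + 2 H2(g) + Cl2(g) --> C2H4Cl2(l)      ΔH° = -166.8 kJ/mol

eq. 1 × 2: (2)·(-81.9) = -163.8 kJ/mol
eq. 2 as written: -74.8 kJ/mol
eq. 3 as written: -128.2 kJ/mol
eq. 4 reversed and × 3: (-3)·(-166.8) = +500.4 kJ/mol
ΔH° = (2)·(-81.9) + (1)·(-74.8) + (1)·(-128.2) + (-3)·(-166.8) = 133.6 kJ/mol

ΔH° = 133.6 kJ/mol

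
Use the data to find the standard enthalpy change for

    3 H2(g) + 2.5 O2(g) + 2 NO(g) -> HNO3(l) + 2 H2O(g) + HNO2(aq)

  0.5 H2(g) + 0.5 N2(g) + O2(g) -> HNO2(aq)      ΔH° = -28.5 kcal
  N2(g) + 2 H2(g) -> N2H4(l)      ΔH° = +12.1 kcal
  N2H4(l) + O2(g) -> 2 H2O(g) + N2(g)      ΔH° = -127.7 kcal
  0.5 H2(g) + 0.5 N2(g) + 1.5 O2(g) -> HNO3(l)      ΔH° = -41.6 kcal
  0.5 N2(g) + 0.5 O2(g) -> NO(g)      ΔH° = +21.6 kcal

ΔH° = -228.9 kcal

equation 1 as written (HNO2(aq) already on the product side): -28.5 kcal
equation 2 as written: +12.1 kcal
equation 3 as written (H2O(g) already on the product side): -127.7 kcal
equation 4 as written (HNO3(l) already on the product side): -41.6 kcal
equation 5 reversed and × 2 (NO(g) must end up as a reactant; ×2 to match 2 NO(g) in the target): (-2)·(+21.6) = -43.2 kcal
ΔH° = (1)·(-28.5) + (1)·(+12.1) + (1)·(-127.7) + (1)·(-41.6) + (-2)·(+21.6) = -228.9 kcal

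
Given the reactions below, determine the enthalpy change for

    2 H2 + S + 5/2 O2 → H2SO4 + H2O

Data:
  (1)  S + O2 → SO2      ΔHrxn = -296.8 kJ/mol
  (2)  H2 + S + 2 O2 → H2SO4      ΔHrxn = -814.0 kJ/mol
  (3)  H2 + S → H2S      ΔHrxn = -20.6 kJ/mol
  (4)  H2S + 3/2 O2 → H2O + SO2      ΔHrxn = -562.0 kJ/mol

(1) reversed: +296.8 kJ/mol
(2) as written: -814.0 kJ/mol
(3) as written: -20.6 kJ/mol
(4) as written: -562.0 kJ/mol
By Hess's law, ΔHrxn = (+296.8) + (-814.0) + (-20.6) + (-562.0) = -1099.8 kJ/mol

ΔHrxn = -1099.8 kJ/mol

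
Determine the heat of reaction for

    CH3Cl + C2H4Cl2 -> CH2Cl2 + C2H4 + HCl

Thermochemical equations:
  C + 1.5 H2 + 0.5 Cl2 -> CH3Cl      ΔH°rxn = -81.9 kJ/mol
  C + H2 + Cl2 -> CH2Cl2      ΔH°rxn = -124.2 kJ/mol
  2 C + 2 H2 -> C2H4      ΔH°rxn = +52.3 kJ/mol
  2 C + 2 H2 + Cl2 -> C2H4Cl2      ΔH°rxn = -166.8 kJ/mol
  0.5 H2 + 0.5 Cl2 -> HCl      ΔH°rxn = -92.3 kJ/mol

ΔH°rxn = 84.5 kJ/mol

equation 1 reversed (reverse to put CH3Cl on the reactant side): +81.9 kJ/mol
equation 2 as written (CH2Cl2 already on the product side): -124.2 kJ/mol
equation 3 as written (C2H4 already on the product side): +52.3 kJ/mol
equation 4 reversed (C2H4Cl2 must end up as a reactant): +166.8 kJ/mol
equation 5 as written (HCl already on the product side): -92.3 kJ/mol
Summing the manipulated equations, ΔH°rxn = (-1)·(-81.9) + (1)·(-124.2) + (1)·(+52.3) + (-1)·(-166.8) + (1)·(-92.3) = 84.5 kJ/mol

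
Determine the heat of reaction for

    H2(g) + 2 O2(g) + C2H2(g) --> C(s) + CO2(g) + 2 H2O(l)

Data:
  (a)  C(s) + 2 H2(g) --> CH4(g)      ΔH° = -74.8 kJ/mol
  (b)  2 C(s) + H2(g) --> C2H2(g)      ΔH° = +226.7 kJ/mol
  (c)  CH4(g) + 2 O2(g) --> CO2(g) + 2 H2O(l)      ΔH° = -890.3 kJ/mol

(a) as written: -74.8 kJ/mol
(b) reversed (reverse to put C2H2(g) on the reactant side): -226.7 kJ/mol
(c) as written (CO2(g) already on the product side): -890.3 kJ/mol
ΔH° = (-74.8) + (-226.7) + (-890.3) = -1191.8 kJ/mol

ΔH° = -1191.8 kJ/mol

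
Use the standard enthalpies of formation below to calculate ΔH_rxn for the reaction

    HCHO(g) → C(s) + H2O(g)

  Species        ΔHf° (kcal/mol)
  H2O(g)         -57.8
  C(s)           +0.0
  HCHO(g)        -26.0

ΔH_rxn = -31.8 kcal/mol

Products: 1·(+0.0) + 1·(-57.8) = -57.8
Reactants: 1·(-26.0) = -26.0
ΔH_rxn = (-57.8) − (-26.0) = -31.8 kcal/mol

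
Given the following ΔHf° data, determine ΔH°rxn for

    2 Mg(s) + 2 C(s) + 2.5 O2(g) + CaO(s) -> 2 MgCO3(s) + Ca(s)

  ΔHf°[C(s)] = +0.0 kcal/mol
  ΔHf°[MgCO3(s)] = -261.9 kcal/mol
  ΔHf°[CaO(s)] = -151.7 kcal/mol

ΔH°rxn = -372.1 kcal/mol

Products: 2·(-261.9) + 1·(+0.0) = -523.8
Reactants: 2·(+0.0) + 2·(+0.0) + 5/2·(+0.0) + 1·(-151.7) = -151.7
ΔH°rxn = (-523.8) − (-151.7) = -372.1 kcal/mol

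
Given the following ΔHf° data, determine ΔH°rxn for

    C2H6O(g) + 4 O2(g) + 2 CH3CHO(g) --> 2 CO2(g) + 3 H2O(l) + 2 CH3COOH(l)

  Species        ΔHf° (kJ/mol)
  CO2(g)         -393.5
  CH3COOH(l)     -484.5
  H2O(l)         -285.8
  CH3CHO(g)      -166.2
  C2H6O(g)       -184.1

ΔH°rxn = -2096.9 kJ/mol

ΔH°rxn = Σ nΔHf°(products) − Σ nΔHf°(reactants).
Products: 2·(-393.5) + 3·(-285.8) + 2·(-484.5) = -2613.4
Reactants: 1·(-184.1) + 4·(+0.0) + 2·(-166.2) = -516.5
ΔH°rxn = (-2613.4) − (-516.5) = -2096.9 kJ/mol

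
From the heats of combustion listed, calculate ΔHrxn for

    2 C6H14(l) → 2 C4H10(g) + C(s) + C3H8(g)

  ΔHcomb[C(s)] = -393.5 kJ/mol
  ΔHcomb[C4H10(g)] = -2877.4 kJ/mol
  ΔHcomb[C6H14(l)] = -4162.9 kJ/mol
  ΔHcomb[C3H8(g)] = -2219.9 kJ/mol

Using ΔH = Σ nΔHc°(reactants) − Σ nΔHc°(products):
= [2·(-4162.9)] − [2·(-2877.4) + 1·(-393.5) + 1·(-2219.9)]
= 42.4 kJ/mol

ΔHrxn = 42.4 kJ/mol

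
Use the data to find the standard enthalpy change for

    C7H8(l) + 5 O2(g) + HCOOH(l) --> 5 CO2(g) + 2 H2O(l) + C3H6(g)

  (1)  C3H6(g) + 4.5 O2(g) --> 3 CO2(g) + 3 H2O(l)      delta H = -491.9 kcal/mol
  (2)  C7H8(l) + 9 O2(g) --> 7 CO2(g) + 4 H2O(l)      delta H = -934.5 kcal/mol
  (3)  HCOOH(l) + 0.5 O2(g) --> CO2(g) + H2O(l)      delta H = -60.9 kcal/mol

delta H = -503.5 kcal/mol

(1) reversed (C3H6(g) must end up as a product): +491.9 kcal/mol
(2) as written (C7H8(l) already on the reactant side): -934.5 kcal/mol
(3) as written (HCOOH(l) already on the reactant side): -60.9 kcal/mol
delta H = (+491.9) + (-934.5) + (-60.9) = -503.5 kcal/mol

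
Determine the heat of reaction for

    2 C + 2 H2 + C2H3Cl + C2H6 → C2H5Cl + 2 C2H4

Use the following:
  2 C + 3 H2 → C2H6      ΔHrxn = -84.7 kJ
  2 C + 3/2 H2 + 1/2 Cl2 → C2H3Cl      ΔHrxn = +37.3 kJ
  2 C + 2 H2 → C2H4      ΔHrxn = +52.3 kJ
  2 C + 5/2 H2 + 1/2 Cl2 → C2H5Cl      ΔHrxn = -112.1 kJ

ΔHrxn = 39.9 kJ

equation 1 reversed: +84.7 kJ
equation 2 reversed: -37.3 kJ
equation 3 × 2: (2)·(+52.3) = +104.6 kJ
equation 4 as written: -112.1 kJ
Since enthalpy is a state function, ΔHrxn = (-1)·(-84.7) + (-1)·(+37.3) + (2)·(+52.3) + (1)·(-112.1) = 39.9 kJ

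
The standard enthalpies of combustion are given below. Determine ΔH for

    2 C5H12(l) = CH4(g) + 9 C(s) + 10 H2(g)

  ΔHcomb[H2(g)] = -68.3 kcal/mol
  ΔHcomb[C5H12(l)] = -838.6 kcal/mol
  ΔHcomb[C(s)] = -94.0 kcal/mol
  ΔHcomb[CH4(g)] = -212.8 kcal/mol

ΔH = 64.6 kcal/mol

With combustion enthalpies, reactants minus products:
= [2·(-838.6)] − [1·(-212.8) + 9·(-94.0) + 10·(-68.3)]
= 64.6 kcal/mol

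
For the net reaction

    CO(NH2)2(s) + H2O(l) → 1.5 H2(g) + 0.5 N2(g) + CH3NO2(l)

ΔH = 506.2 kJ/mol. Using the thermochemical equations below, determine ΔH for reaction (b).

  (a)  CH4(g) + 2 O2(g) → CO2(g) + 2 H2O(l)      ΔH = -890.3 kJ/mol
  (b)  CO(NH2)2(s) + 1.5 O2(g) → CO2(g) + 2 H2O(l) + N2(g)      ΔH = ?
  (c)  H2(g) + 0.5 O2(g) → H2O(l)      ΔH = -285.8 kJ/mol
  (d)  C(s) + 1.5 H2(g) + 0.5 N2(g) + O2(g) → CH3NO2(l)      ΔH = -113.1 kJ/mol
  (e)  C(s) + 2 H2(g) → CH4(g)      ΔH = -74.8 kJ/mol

(a) reversed: +890.3 kJ/mol
(b) as written: contributes x
(c) reversed: +285.8 kJ/mol
(d) as written: -113.1 kJ/mol
(e) reversed: +74.8 kJ/mol
+506.2 = (+890.3) + (+285.8) + (-113.1) + (+74.8) + x
x = (+506.2 − (+1137.8)) / (1) = -631.6 kJ/mol

ΔH = -631.6 kJ/mol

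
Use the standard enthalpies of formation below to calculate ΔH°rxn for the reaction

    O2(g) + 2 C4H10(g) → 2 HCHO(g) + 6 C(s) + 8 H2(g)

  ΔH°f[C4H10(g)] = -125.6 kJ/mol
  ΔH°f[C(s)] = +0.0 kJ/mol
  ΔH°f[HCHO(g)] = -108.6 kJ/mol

ΔH°rxn = 34.0 kJ/mol

Products: 2·(-108.6) + 6·(+0.0) + 8·(+0.0) = -217.2
Reactants: 1·(+0.0) + 2·(-125.6) = -251.2
ΔH°rxn = (-217.2) − (-251.2) = 34.0 kJ/mol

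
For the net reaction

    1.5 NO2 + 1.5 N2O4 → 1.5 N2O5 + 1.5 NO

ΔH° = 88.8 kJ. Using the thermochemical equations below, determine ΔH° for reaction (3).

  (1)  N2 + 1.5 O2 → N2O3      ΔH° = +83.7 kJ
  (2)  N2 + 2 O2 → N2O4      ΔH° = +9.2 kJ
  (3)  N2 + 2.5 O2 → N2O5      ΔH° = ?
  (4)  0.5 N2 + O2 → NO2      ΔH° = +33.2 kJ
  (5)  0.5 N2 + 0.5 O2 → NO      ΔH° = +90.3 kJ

ΔH° = 11.3 kJ

(1): not needed.
(2) reversed and × 3/2: (-3/2)·(+9.2) = -13.8 kJ
(3) × 3/2: contributes 3/2·x
(4) reversed and × 3/2: (-3/2)·(+33.2) = -49.8 kJ
(5) × 3/2: (3/2)·(+90.3) = +135.45 kJ
+88.8 = (-13.8) + (-49.8) + (+135.45) + 3/2·x
x = (+88.8 − (+71.85)) / (3/2) = 11.3 kJ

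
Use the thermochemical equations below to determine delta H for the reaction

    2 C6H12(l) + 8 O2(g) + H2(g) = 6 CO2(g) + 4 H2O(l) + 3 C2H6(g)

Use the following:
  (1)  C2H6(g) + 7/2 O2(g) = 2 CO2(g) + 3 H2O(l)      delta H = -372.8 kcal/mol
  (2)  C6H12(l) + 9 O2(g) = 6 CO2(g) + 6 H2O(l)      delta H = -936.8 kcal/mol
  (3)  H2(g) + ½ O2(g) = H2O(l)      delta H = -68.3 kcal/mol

delta H = -823.5 kcal/mol

(1) reversed and × 3 (reverse to put C2H6(g) on the product side; ×3 to match 3 C2H6(g) in the target): (-3)·(-372.8) = +1118.4 kcal/mol
(2) × 2 (scale by 2 for the 2 C6H12(l)): (2)·(-936.8) = -1873.6 kcal/mol
(3) as written (H2(g) already on the reactant side): -68.3 kcal/mol
Combining the equations, delta H = (+1118.4) + (-1873.6) + (-68.3) = -823.5 kcal/mol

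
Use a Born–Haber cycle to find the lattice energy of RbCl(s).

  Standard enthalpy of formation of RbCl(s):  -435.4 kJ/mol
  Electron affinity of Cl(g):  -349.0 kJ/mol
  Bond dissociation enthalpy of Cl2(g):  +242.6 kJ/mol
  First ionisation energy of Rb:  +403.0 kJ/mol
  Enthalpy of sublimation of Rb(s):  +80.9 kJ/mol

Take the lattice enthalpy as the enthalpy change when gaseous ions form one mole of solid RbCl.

ΔHf° = 1·ΔHsub + 1·(ΣIE) + 1/2·D(Cl2) + 1·EA + U
-435.4 = 1·(+80.9) + 1·(+403.0) + 1/2·(+242.6) + 1·(-349.0) + U
U = -435.4 − (+256.2) = -691.6 kJ/mol

U = -691.6 kJ/mol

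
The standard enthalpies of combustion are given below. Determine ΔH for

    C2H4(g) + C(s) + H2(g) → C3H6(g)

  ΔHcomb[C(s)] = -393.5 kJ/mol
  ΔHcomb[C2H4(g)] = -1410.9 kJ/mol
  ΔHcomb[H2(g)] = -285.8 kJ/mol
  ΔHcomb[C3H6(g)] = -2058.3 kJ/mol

Using ΔH = Σ nΔHc°(reactants) − Σ nΔHc°(products):
= [1·(-1410.9) + 1·(-393.5) + 1·(-285.8)] − [1·(-2058.3)]
= -31.9 kJ/mol

ΔH = -31.9 kJ/mol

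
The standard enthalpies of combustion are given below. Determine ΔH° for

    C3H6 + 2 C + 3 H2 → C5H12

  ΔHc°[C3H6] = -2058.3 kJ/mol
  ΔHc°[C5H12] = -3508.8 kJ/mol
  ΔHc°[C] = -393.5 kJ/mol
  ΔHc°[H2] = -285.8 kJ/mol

With combustion enthalpies, reactants minus products:
= [1·(-2058.3) + 2·(-393.5) + 3·(-285.8)] − [1·(-3508.8)]
= -193.9 kJ/mol

ΔH° = -193.9 kJ/mol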